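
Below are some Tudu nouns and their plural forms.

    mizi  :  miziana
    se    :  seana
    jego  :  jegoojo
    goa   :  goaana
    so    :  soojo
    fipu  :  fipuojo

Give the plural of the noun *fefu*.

The suffix is conditioned by the last vowel: -ojo when the last vowel of the stem is a rounded vowel (*jego*, *so*, *fipu*); -ana when the last vowel of the stem is an unrounded vowel (*mizi*, *se*, *goa*).
Since the last vowel of *fefu* is /u/ (a rounded vowel), it takes -ojo, giving *fefuojo*.

fefuojo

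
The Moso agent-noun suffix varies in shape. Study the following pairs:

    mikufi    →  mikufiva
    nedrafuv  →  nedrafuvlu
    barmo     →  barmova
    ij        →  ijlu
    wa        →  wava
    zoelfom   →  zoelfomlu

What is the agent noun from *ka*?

Looking at the final sound of each stem: -lu when the stem ends in a consonant (*nedrafuv*, *ij*, *zoelfom*); -va when the stem ends in a vowel (*mikufi*, *barmo*, *wa*).
*ka*: final sound = /a/, a vowel → -va → *kava*.

kava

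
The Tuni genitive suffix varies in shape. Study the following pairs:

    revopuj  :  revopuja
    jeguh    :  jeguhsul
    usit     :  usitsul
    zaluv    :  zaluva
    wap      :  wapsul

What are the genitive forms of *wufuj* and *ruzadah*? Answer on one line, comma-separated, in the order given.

The alternation tracks the final consonant of the stem — -sul when the stem ends in a voiceless consonant (*jeguh*, *usit*, *wap*); -a when the stem ends in a voiced consonant (*revopuj*, *zaluv*).
Since the final consonant of *wufuj* is /j/ (voiced), it takes -a, giving *wufuja*.
Since the final consonant of *ruzadah* is /h/ (voiceless), it takes -sul, giving *ruzadahsul*.

wufuja, ruzadahsul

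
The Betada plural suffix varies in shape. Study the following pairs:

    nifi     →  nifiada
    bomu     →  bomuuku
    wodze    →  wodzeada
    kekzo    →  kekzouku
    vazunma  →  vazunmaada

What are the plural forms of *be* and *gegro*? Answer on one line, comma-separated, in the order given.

The alternation tracks the last vowel of the stem — -uku when the last vowel of the stem is a rounded vowel (*bomu*, *kekzo*); -ada when the last vowel of the stem is an unrounded vowel (*nifi*, *wodze*, *vazunma*).
Since the last vowel of *be* is /e/ (an unrounded vowel), it takes -ada, giving *beada*.
Since the last vowel of *gegro* is /o/ (a rounded vowel), it takes -uku, giving *gegrouku*.

beada, gegrouku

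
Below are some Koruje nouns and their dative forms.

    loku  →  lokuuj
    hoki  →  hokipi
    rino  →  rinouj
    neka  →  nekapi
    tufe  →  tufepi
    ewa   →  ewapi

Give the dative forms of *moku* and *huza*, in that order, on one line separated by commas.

The suffix is conditioned by the last vowel: -uj when the last vowel of the stem is a rounded vowel (*loku*, *rino*); -pi when the last vowel of the stem is an unrounded vowel (*hoki*, *neka*, *tufe*, *ewa*).
Since the last vowel of *moku* is /u/ (a rounded vowel), it takes -uj, giving *mokuuj*.
The last vowel of *huza* is /a/, which is an unrounded vowel, so the suffix is -pi, giving *huzapi*.

mokuuj, huzapi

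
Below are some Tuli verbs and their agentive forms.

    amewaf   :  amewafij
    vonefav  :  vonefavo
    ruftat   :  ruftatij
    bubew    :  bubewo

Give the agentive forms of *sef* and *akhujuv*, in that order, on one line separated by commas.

sefij, akhujuvo

The suffix is conditioned by the final consonant: -ij when the stem ends in a voiceless consonant (*amewaf*, *ruftat*); -o when the stem ends in a voiced consonant (*vonefav*, *bubew*).
Since the final consonant of *sef* is /f/ (voiceless), it takes -ij, giving *sefij*.
The final consonant of *akhujuv* is /v/, which is voiced, so the suffix is -o, giving *akhujuvo*.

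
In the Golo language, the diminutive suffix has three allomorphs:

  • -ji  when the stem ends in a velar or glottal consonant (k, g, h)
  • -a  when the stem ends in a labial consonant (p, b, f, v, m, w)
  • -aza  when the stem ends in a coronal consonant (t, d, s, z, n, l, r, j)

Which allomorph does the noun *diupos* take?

*diupos*: final consonant = /s/, coronal → -aza.

-aza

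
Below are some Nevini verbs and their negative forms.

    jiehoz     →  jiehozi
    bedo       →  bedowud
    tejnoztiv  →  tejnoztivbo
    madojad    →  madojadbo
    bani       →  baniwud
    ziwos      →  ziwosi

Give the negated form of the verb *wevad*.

wevadbo

The pattern is sibilance of the final sound: -i when the stem ends in a sibilant (*jiehoz*, *ziwos*); -bo when the stem ends in a non-sibilant consonant (*tejnoztiv*, *madojad*); -wud when the stem ends in a vowel (*bedo*, *bani*).
*wevad*: final sound = /d/, a non-sibilant consonant → -bo → *wevadbo*.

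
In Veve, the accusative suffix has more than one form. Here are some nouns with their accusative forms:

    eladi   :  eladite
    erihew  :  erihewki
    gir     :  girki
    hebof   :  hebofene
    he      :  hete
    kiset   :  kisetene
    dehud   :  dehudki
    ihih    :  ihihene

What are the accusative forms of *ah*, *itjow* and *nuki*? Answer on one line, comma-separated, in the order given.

ahene, itjowki, nukite

The alternation tracks the final sound of the stem — -ene when the stem ends in a voiceless consonant (*hebof*, *kiset*, *ihih*); -ki when the stem ends in a voiced consonant (*erihew*, *gir*, *dehud*); -te when the stem ends in a vowel (*eladi*, *he*).
*ah* — final sound /h/ (a voiceless consonant) → -ene → *ahene*.
Since the final sound of *itjow* is /w/ (a voiced consonant), it takes -ki, giving *itjowki*.
*nuki*: final sound = /i/, a vowel → -te → *nukite*.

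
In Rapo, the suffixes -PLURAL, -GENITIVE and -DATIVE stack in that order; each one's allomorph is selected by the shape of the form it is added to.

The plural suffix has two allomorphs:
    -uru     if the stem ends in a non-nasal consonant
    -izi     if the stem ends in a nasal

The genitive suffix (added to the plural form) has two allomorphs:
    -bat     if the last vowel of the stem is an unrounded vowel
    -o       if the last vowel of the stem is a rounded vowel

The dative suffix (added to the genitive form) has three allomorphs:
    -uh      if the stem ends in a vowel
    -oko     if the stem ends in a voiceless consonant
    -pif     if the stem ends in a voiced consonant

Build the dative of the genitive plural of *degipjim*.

degipjimizibatoko

*degipjim* — final consonant /m/ (a nasal) → -izi → *degipjimizi*.
The plural form *degipjimizi* — last vowel /i/ (an unrounded vowel) → -bat → *degipjimizibat*.
The final sound of the genitive form *degipjimizibat* is /t/, which is a voiceless consonant, so the dative suffix is -oko, giving *degipjimizibatoko*.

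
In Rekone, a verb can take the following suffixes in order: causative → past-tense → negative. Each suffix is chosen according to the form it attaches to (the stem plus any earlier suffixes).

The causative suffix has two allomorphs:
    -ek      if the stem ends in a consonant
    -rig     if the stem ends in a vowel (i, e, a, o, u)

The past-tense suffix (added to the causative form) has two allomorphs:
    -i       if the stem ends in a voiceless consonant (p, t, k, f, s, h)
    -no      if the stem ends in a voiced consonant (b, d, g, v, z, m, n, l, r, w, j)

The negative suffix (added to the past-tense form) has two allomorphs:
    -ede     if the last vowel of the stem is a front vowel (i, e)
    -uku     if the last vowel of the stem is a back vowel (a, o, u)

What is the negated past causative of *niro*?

nirorignouku

The final sound of *niro* is /o/, which is a vowel, so the causative suffix is -rig, giving *nirorig*.
The final consonant of the causative form *nirorig* is /g/, which is voiced, so the past-tense suffix is -no, giving *nirorigno*.
The last vowel of the past-tense form *nirorigno* is /o/, which is a back vowel, so the negative suffix is -uku, giving *nirorignouku*.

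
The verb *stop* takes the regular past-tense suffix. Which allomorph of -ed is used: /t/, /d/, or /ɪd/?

/t/

The stem *stop* ends in a voiceless consonant other than /t/.
The -ed suffix is realized as /ɪd/ after /t, d/; as /t/ after other voiceless consonants; and as /d/ after other voiced sounds.
So -ed on *stop* is pronounced /t/.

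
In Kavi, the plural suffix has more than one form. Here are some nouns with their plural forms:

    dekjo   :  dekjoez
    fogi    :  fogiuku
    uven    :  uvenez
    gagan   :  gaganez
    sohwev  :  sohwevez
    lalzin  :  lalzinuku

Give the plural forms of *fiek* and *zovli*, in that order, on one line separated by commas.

fiekez, zovliuku

The suffix is conditioned by the last vowel: -uku when the last vowel of the stem is a high vowel (*fogi*, *lalzin*); -ez when the last vowel of the stem is a non-high vowel (*dekjo*, *uven*, *gagan*, *sohwev*).
The last vowel of *fiek* is /e/, which is a non-high vowel, so the suffix is -ez, giving *fiekez*.
*zovli*: last vowel = /i/, a high vowel → -uku → *zovliuku*.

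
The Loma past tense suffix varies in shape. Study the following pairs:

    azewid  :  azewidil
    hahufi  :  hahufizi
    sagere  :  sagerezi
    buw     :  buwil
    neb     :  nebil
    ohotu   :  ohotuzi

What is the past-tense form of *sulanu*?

The alternation tracks the final sound of the stem — -il when the stem ends in a consonant (*azewid*, *buw*, *neb*); -zi when the stem ends in a vowel (*hahufi*, *sagere*, *ohotu*).
*sulanu*: final sound = /u/, a vowel → -zi → *sulanuzi*.

sulanuzi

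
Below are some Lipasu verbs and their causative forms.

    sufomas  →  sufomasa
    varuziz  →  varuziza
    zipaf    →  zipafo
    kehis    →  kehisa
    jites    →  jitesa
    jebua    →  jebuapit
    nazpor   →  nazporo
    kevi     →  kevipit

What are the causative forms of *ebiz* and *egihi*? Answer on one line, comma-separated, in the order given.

The pattern is sibilance of the final sound: -a when the stem ends in a sibilant (*sufomas*, *varuziz*, *kehis*, *jites*); -o when the stem ends in a non-sibilant consonant (*zipaf*, *nazpor*); -pit when the stem ends in a vowel (*jebua*, *kevi*).
*ebiz*: final sound = /z/, a sibilant → -a → *ebiza*.
Since the final sound of *egihi* is /i/ (a vowel), it takes -pit, giving *egihipit*.

ebiza, egihipit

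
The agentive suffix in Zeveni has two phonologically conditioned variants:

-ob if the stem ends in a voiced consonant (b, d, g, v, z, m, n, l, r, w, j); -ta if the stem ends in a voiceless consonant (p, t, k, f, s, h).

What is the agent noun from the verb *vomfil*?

vomfilob

Since the final consonant of *vomfil* is /l/ (voiced), it takes -ob, giving *vomfilob*.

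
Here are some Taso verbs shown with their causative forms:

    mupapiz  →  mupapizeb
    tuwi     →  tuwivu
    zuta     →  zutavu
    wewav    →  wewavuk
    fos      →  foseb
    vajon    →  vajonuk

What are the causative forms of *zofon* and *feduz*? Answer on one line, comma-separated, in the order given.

zofonuk, feduzeb

Looking at the final sound of each stem: -eb when the stem ends in a sibilant (*mupapiz*, *fos*); -uk when the stem ends in a non-sibilant consonant (*wewav*, *vajon*); -vu when the stem ends in a vowel (*tuwi*, *zuta*).
*zofon*: final sound = /n/, a non-sibilant consonant → -uk → *zofonuk*.
The final sound of *feduz* is /z/, which is a sibilant, so the suffix is -eb, giving *feduzeb*.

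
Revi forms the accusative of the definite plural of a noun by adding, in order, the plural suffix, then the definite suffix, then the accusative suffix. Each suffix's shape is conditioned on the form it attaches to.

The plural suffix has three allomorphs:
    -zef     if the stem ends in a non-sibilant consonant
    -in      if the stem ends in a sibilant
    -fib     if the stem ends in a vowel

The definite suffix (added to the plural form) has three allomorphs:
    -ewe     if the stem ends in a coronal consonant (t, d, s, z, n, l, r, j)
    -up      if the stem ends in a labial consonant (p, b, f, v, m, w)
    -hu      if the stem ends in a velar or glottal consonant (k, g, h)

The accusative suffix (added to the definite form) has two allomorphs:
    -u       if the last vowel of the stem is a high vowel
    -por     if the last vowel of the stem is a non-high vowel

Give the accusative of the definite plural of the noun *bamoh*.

*bamoh* — final sound /h/ (a non-sibilant consonant) → -zef → *bamohzef*.
The final consonant of the plural form *bamohzef* is /f/, which is labial, so the definite suffix is -up, giving *bamohzefup*.
The definite form *bamohzefup*: last vowel = /u/, a high vowel → -u → *bamohzefupu*.

bamohzefupu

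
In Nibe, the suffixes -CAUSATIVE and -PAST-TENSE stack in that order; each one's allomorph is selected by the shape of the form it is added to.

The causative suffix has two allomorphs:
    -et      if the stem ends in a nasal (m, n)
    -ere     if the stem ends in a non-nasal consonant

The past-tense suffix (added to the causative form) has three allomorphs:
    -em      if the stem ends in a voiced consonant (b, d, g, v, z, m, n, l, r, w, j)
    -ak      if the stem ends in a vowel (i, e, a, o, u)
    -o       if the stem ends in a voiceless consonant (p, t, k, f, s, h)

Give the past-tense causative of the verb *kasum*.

The final consonant of *kasum* is /m/, which is a nasal, so the causative suffix is -et, giving *kasumet*.
The causative form *kasumet* — final sound /t/ (a voiceless consonant) → -o → *kasumeto*.

kasumeto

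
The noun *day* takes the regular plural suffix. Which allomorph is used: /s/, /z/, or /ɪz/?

/z/

The stem *day* ends in a voiced non-sibilant sound.
The plural suffix surfaces as /ɪz/ after sibilants, /s/ after other voiceless consonants, and /z/ after other voiced sounds.
So the plural -s on *day* is pronounced /z/.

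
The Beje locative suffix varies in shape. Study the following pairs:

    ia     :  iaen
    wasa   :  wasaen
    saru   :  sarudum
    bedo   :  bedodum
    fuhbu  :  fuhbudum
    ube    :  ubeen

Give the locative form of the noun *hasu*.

The alternation tracks the last vowel of the stem — -dum when the last vowel of the stem is a rounded vowel (*saru*, *bedo*, *fuhbu*); -en when the last vowel of the stem is an unrounded vowel (*ia*, *wasa*, *ube*).
*hasu* — last vowel /u/ (a rounded vowel) → -dum → *hasudum*.

hasudum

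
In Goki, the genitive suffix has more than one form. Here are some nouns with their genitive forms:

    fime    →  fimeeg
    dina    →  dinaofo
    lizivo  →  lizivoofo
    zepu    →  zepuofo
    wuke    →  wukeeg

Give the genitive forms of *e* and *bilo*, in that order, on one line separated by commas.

eeg, biloofo

The pattern is front/back vowel harmony: -eg when the last vowel of the stem is a front vowel (*fime*, *wuke*); -ofo when the last vowel of the stem is a back vowel (*dina*, *lizivo*, *zepu*).
*e* — last vowel /e/ (a front vowel) → -eg → *eeg*.
The last vowel of *bilo* is /o/, which is a back vowel, so the suffix is -ofo, giving *biloofo*.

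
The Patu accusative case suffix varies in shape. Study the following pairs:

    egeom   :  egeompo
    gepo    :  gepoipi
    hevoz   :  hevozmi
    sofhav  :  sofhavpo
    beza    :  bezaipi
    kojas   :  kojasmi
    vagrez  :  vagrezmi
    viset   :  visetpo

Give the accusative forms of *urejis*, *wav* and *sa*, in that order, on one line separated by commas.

urejismi, wavpo, saipi

The alternation tracks the final sound of the stem — -mi when the stem ends in a sibilant (*hevoz*, *kojas*, *vagrez*); -po when the stem ends in a non-sibilant consonant (*egeom*, *sofhav*, *viset*); -ipi when the stem ends in a vowel (*gepo*, *beza*).
The final sound of *urejis* is /s/, which is a sibilant, so the suffix is -mi, giving *urejismi*.
Since the final sound of *wav* is /v/ (a non-sibilant consonant), it takes -po, giving *wavpo*.
Since the final sound of *sa* is /a/ (a vowel), it takes -ipi, giving *saipi*.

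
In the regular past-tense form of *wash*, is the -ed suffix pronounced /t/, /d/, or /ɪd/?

/t/

The stem *wash* ends in a voiceless consonant other than /t/.
The -ed suffix is realized as /ɪd/ after /t, d/; as /t/ after other voiceless consonants; and as /d/ after other voiced sounds.
So -ed on *wash* is pronounced /t/.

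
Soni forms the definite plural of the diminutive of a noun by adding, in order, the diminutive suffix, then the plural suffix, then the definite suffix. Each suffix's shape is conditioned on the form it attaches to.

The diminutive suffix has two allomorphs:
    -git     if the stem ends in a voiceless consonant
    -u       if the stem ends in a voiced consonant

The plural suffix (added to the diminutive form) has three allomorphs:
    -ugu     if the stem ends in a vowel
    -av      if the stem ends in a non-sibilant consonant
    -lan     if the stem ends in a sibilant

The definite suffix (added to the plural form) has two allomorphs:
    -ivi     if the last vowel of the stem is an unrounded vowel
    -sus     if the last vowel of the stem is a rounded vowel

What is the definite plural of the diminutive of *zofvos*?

The final consonant of *zofvos* is /s/, which is voiceless, so the diminutive suffix is -git, giving *zofvosgit*.
The diminutive form *zofvosgit*: final sound = /t/, a non-sibilant consonant → -av → *zofvosgitav*.
The plural form *zofvosgitav* — last vowel /a/ (an unrounded vowel) → -ivi → *zofvosgitavivi*.

zofvosgitavivi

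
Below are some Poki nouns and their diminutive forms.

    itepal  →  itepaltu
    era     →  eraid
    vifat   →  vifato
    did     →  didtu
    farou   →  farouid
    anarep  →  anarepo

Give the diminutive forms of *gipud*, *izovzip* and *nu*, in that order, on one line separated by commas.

Looking at the final sound of each stem: -o when the stem ends in a voiceless consonant (*vifat*, *anarep*); -tu when the stem ends in a voiced consonant (*itepal*, *did*); -id when the stem ends in a vowel (*era*, *farou*).
The final sound of *gipud* is /d/, which is a voiced consonant, so the suffix is -tu, giving *gipudtu*.
*izovzip*: final sound = /p/, a voiceless consonant → -o → *izovzipo*.
*nu* — final sound /u/ (a vowel) → -id → *nuid*.

gipudtu, izovzipo, nuid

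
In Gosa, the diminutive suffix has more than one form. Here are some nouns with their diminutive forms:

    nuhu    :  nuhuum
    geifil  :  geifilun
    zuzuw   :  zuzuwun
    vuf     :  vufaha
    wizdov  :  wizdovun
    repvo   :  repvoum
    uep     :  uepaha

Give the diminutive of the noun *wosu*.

The alternation tracks the final sound of the stem — -aha when the stem ends in a voiceless consonant (*vuf*, *uep*); -un when the stem ends in a voiced consonant (*geifil*, *zuzuw*, *wizdov*); -um when the stem ends in a vowel (*nuhu*, *repvo*).
*wosu* — final sound /u/ (a vowel) → -um → *wosuum*.

wosuum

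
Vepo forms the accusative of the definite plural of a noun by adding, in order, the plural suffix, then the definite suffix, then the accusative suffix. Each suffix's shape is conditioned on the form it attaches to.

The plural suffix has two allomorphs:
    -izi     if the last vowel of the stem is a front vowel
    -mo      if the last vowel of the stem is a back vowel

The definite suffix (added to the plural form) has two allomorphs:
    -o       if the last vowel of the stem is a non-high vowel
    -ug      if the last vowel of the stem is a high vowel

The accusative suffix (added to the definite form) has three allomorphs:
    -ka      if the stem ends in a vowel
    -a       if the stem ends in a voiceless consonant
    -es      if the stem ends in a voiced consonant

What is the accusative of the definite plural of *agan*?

Since the last vowel of *agan* is /a/ (a back vowel), it takes -mo, giving *aganmo*.
Since the last vowel of the plural form *aganmo* is /o/ (a non-high vowel), it takes -o, giving *aganmoo*.
The definite form *aganmoo* — final sound /o/ (a vowel) → -ka → *aganmooka*.

aganmooka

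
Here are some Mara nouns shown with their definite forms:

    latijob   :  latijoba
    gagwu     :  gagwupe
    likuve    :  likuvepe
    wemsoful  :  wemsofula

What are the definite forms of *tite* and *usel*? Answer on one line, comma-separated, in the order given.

titepe, usela

The alternation tracks the final sound of the stem — -a when the stem ends in a consonant (*latijob*, *wemsoful*); -pe when the stem ends in a vowel (*gagwu*, *likuve*).
The final sound of *tite* is /e/, which is a vowel, so the suffix is -pe, giving *titepe*.
Since the final sound of *usel* is /l/ (a consonant), it takes -a, giving *usela*.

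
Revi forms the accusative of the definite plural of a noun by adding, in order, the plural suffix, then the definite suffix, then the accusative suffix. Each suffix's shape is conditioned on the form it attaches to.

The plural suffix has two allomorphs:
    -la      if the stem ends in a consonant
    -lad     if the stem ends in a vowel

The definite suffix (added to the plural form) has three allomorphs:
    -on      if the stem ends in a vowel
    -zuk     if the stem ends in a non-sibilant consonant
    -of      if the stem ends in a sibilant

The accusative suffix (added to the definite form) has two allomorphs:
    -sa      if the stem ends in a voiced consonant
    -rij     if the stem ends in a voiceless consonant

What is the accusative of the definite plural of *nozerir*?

nozerirlaonsa

*nozerir* — final sound /r/ (a consonant) → -la → *nozerirla*.
The final sound of the plural form *nozerirla* is /a/, which is a vowel, so the definite suffix is -on, giving *nozerirlaon*.
The final consonant of the definite form *nozerirlaon* is /n/, which is voiced, so the accusative suffix is -sa, giving *nozerirlaonsa*.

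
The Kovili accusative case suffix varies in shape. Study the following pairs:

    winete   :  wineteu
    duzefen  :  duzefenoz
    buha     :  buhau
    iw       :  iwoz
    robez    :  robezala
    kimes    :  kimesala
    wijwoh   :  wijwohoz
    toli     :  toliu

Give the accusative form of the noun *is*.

The suffix is conditioned by the final sound: -ala when the stem ends in a sibilant (*robez*, *kimes*); -oz when the stem ends in a non-sibilant consonant (*duzefen*, *iw*, *wijwoh*); -u when the stem ends in a vowel (*winete*, *buha*, *toli*).
*is*: final sound = /s/, a sibilant → -ala → *isala*.

isala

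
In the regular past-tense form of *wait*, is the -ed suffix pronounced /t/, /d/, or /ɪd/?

/ɪd/

The stem *wait* ends in /t/ or /d/.
The -ed suffix is realized as /ɪd/ after /t, d/; as /t/ after other voiceless consonants; and as /d/ after other voiced sounds.
So -ed on *wait* is pronounced /ɪd/.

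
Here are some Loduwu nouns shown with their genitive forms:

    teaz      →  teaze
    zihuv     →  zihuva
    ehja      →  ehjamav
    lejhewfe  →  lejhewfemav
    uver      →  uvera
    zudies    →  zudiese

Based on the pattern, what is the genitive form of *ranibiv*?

The pattern is sibilance of the final sound: -e when the stem ends in a sibilant (*teaz*, *zudies*); -a when the stem ends in a non-sibilant consonant (*zihuv*, *uver*); -mav when the stem ends in a vowel (*ehja*, *lejhewfe*).
Since the final sound of *ranibiv* is /v/ (a non-sibilant consonant), it takes -a, giving *ranibiva*.

ranibiva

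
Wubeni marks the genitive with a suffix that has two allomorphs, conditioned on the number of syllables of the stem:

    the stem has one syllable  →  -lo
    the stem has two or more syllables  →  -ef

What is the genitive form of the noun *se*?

selo

*se* has one syllable, so the suffix is -lo, giving *selo*.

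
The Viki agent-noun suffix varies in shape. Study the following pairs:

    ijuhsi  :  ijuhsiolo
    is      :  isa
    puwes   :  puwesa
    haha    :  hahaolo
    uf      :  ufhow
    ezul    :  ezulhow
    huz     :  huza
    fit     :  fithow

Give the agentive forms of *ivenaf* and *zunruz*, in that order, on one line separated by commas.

The suffix is conditioned by the final sound: -a when the stem ends in a sibilant (*is*, *puwes*, *huz*); -how when the stem ends in a non-sibilant consonant (*uf*, *ezul*, *fit*); -olo when the stem ends in a vowel (*ijuhsi*, *haha*).
*ivenaf* — final sound /f/ (a non-sibilant consonant) → -how → *ivenafhow*.
The final sound of *zunruz* is /z/, which is a sibilant, so the suffix is -a, giving *zunruza*.

ivenafhow, zunruza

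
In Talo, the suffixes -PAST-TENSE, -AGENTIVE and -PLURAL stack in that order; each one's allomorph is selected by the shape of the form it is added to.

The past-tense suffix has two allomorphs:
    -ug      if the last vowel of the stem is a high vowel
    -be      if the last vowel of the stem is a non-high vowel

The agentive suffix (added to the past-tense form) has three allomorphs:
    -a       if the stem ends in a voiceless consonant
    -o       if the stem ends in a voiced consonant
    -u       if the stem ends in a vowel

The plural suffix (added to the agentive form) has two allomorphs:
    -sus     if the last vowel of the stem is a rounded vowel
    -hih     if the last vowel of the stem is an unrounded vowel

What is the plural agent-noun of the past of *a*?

Since the last vowel of *a* is /a/ (a non-high vowel), it takes -be, giving *abe*.
The past-tense form *abe* — final sound /e/ (a vowel) → -u → *abeu*.
The agentive form *abeu*: last vowel = /u/, a rounded vowel → -sus → *abeusus*.

abeusus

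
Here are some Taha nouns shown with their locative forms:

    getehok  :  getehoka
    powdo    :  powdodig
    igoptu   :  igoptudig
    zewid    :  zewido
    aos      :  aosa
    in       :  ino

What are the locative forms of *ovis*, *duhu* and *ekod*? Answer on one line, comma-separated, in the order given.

The suffix is conditioned by the final sound: -a when the stem ends in a voiceless consonant (*getehok*, *aos*); -o when the stem ends in a voiced consonant (*zewid*, *in*); -dig when the stem ends in a vowel (*powdo*, *igoptu*).
*ovis*: final sound = /s/, a voiceless consonant → -a → *ovisa*.
Since the final sound of *duhu* is /u/ (a vowel), it takes -dig, giving *duhudig*.
*ekod*: final sound = /d/, a voiced consonant → -o → *ekodo*.

ovisa, duhudig, ekodo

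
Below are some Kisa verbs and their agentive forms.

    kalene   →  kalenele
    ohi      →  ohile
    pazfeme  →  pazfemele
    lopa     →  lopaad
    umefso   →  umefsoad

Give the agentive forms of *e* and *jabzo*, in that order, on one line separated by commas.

The alternation tracks the last vowel of the stem — -le when the last vowel of the stem is a front vowel (*kalene*, *ohi*, *pazfeme*); -ad when the last vowel of the stem is a back vowel (*lopa*, *umefso*).
*e*: last vowel = /e/, a front vowel → -le → *ele*.
*jabzo*: last vowel = /o/, a back vowel → -ad → *jabzoad*.

ele, jabzoad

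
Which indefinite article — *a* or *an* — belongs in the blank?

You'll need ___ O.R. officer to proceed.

The indefinite article is chosen by the initial *sound* of the following word, not its spelling.
The initialism *O.R.* is read letter by letter; the first letter, O, is pronounced /oʊ/, which begins with a vowel sound.
So the article is *an*: You'll need an O.R. officer to proceed.

an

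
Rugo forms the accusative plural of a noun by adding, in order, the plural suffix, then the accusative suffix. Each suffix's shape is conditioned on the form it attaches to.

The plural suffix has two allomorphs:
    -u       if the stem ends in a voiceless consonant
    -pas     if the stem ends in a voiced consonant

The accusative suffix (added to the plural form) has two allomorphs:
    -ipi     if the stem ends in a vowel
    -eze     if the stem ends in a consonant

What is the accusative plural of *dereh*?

*dereh* — final consonant /h/ (voiceless) → -u → *derehu*.
The plural form *derehu* — final sound /u/ (a vowel) → -ipi → *derehuipi*.

derehuipi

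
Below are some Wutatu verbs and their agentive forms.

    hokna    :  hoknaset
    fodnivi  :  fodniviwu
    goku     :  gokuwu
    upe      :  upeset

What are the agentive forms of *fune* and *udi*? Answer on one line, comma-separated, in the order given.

funeset, udiwu

The alternation tracks the last vowel of the stem — -wu when the last vowel of the stem is a high vowel (*fodnivi*, *goku*); -set when the last vowel of the stem is a non-high vowel (*hokna*, *upe*).
*fune*: last vowel = /e/, a non-high vowel → -set → *funeset*.
*udi* — last vowel /i/ (a high vowel) → -wu → *udiwu*.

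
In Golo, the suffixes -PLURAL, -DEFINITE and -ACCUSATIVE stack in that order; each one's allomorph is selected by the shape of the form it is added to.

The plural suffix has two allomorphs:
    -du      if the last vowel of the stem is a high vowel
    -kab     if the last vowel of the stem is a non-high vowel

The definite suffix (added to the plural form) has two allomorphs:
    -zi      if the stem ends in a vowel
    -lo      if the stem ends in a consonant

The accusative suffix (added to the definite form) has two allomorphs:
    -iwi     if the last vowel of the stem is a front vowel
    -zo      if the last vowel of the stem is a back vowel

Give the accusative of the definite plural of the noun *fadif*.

fadifduziiwi

Since the last vowel of *fadif* is /i/ (a high vowel), it takes -du, giving *fadifdu*.
The plural form *fadifdu* — final sound /u/ (a vowel) → -zi → *fadifduzi*.
The definite form *fadifduzi*: last vowel = /i/, a front vowel → -iwi → *fadifduziiwi*.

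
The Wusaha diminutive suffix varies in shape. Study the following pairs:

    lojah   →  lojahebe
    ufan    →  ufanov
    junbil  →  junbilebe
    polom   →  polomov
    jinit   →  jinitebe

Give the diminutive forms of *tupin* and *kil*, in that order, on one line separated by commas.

tupinov, kilebe

The alternation tracks the final consonant of the stem — -ov when the stem ends in a nasal (*ufan*, *polom*); -ebe when the stem ends in a non-nasal consonant (*lojah*, *junbil*, *jinit*).
*tupin* — final consonant /n/ (a nasal) → -ov → *tupinov*.
Since the final consonant of *kil* is /l/ (non-nasal), it takes -ebe, giving *kilebe*.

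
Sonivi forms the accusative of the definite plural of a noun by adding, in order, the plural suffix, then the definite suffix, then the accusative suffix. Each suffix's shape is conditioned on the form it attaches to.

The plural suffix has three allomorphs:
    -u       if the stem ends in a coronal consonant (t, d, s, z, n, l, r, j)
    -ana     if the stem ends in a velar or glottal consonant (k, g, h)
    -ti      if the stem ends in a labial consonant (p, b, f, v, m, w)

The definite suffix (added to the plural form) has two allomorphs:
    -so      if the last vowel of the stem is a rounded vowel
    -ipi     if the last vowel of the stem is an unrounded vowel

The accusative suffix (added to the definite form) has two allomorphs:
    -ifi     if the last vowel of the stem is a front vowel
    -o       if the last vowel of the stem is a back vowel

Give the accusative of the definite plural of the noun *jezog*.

jezoganaipiifi

Since the final consonant of *jezog* is /g/ (velar/glottal), it takes -ana, giving *jezogana*.
The plural form *jezogana*: last vowel = /a/, an unrounded vowel → -ipi → *jezoganaipi*.
The last vowel of the definite form *jezoganaipi* is /i/, which is a front vowel, so the accusative suffix is -ifi, giving *jezoganaipiifi*.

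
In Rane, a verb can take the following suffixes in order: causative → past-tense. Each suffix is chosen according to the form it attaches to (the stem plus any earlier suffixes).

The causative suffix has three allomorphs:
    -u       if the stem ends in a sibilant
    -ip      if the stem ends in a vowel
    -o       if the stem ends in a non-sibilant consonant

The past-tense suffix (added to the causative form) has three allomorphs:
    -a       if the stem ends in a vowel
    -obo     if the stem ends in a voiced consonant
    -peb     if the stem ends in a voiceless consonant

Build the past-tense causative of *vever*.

veveroa

*vever* — final sound /r/ (a non-sibilant consonant) → -o → *vevero*.
The final sound of the causative form *vevero* is /o/, which is a vowel, so the past-tense suffix is -a, giving *veveroa*.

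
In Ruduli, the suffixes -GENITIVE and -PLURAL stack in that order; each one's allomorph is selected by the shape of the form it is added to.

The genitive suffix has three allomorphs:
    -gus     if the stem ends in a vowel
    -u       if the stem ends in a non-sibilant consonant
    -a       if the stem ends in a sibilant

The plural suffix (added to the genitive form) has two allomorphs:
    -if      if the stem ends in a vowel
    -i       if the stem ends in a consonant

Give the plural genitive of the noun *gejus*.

gejusaif

*gejus*: final sound = /s/, a sibilant → -a → *gejusa*.
Since the final sound of the genitive form *gejusa* is /a/ (a vowel), it takes -if, giving *gejusaif*.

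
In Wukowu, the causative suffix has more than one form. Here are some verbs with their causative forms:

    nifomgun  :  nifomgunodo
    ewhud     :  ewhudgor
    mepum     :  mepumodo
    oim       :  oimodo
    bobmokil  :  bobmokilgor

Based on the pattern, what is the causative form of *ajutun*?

ajutunodo

The pattern is nasality of the final consonant: -odo when the stem ends in a nasal (*nifomgun*, *mepum*, *oim*); -gor when the stem ends in a non-nasal consonant (*ewhud*, *bobmokil*).
*ajutun*: final consonant = /n/, a nasal → -odo → *ajutunodo*.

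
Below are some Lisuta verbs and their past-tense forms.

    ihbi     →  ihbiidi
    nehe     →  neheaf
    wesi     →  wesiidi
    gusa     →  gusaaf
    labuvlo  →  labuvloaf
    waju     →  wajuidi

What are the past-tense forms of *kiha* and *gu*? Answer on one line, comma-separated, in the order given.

The suffix is conditioned by the last vowel: -idi when the last vowel of the stem is a high vowel (*ihbi*, *wesi*, *waju*); -af when the last vowel of the stem is a non-high vowel (*nehe*, *gusa*, *labuvlo*).
*kiha* — last vowel /a/ (a non-high vowel) → -af → *kihaaf*.
Since the last vowel of *gu* is /u/ (a high vowel), it takes -idi, giving *guidi*.

kihaaf, guidi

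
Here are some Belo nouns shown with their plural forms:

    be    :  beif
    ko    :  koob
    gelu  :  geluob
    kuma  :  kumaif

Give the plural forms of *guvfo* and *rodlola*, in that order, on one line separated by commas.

The alternation tracks the last vowel of the stem — -ob when the last vowel of the stem is a rounded vowel (*ko*, *gelu*); -if when the last vowel of the stem is an unrounded vowel (*be*, *kuma*).
*guvfo* — last vowel /o/ (a rounded vowel) → -ob → *guvfoob*.
*rodlola* — last vowel /a/ (an unrounded vowel) → -if → *rodlolaif*.

guvfoob, rodlolaif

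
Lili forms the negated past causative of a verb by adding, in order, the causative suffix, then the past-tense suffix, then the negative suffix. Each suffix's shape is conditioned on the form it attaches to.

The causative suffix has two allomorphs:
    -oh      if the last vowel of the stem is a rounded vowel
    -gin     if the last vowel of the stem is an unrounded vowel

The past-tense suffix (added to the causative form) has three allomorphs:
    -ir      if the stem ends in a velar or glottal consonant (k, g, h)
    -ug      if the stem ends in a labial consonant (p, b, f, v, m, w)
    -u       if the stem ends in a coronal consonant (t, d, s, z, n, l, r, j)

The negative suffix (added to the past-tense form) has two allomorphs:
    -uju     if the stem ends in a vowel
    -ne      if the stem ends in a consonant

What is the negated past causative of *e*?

The last vowel of *e* is /e/, which is an unrounded vowel, so the causative suffix is -gin, giving *egin*.
Since the final consonant of the causative form *egin* is /n/ (coronal), it takes -u, giving *eginu*.
Since the final sound of the past-tense form *eginu* is /u/ (a vowel), it takes -uju, giving *eginuuju*.

eginuuju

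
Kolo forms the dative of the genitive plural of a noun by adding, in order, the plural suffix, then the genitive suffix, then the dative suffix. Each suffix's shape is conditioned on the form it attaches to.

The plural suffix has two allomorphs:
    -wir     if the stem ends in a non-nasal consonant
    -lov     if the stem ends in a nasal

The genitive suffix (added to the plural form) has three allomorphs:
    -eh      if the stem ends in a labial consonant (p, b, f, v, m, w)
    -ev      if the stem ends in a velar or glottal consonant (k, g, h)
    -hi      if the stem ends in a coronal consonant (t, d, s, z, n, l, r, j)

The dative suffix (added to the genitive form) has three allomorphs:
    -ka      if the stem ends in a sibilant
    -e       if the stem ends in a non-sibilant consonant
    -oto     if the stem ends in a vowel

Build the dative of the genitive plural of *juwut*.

juwutwirhioto

*juwut* — final consonant /t/ (non-nasal) → -wir → *juwutwir*.
The final consonant of the plural form *juwutwir* is /r/, which is coronal, so the genitive suffix is -hi, giving *juwutwirhi*.
The final sound of the genitive form *juwutwirhi* is /i/, which is a vowel, so the dative suffix is -oto, giving *juwutwirhioto*.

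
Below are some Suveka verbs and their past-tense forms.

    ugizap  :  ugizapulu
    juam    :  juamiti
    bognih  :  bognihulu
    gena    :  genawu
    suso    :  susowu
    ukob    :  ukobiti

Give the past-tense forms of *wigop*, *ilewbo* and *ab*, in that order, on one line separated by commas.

wigopulu, ilewbowu, abiti

Looking at the final sound of each stem: -ulu when the stem ends in a voiceless consonant (*ugizap*, *bognih*); -iti when the stem ends in a voiced consonant (*juam*, *ukob*); -wu when the stem ends in a vowel (*gena*, *suso*).
*wigop*: final sound = /p/, a voiceless consonant → -ulu → *wigopulu*.
The final sound of *ilewbo* is /o/, which is a vowel, so the suffix is -wu, giving *ilewbowu*.
The final sound of *ab* is /b/, which is a voiced consonant, so the suffix is -iti, giving *abiti*.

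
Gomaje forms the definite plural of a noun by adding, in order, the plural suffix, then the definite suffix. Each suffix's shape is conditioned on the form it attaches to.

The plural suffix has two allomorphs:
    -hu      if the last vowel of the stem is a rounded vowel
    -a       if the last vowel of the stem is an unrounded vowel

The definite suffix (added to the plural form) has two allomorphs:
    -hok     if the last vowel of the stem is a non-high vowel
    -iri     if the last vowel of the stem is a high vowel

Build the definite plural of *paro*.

The last vowel of *paro* is /o/, which is a rounded vowel, so the plural suffix is -hu, giving *parohu*.
The plural form *parohu* — last vowel /u/ (a high vowel) → -iri → *parohuiri*.

parohuiri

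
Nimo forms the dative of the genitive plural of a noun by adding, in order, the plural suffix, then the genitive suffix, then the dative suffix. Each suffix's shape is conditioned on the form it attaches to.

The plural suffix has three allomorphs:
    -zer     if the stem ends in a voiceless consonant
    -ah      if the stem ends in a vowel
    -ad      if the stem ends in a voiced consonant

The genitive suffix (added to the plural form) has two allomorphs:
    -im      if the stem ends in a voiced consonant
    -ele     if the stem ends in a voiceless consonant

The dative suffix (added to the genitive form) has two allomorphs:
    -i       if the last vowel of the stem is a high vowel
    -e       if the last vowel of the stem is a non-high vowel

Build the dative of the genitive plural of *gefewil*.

Since the final sound of *gefewil* is /l/ (a voiced consonant), it takes -ad, giving *gefewilad*.
Since the final consonant of the plural form *gefewilad* is /d/ (voiced), it takes -im, giving *gefewiladim*.
The genitive form *gefewiladim*: last vowel = /i/, a high vowel → -i → *gefewiladimi*.

gefewiladimi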